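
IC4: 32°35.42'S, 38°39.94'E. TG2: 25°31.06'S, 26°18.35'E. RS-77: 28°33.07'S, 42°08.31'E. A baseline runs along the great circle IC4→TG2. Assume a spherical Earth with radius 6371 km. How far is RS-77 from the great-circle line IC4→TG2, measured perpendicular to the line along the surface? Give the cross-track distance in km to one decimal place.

IC4: φ = -32.59033°, λ = +38.66567°
TG2: φ = -25.51767°, λ = +26.30583°
RS-77: φ = -28.55117°, λ = +42.13850°
δ₁₃ = central angle IC4→RS-77 = 0.087697 rad  (haversine)
θ₁₃ = bearing IC4→RS-77 = 37.410°,  θ₁₂ = bearing IC4→TG2 = 300.074°
dₓₜ = R·arcsin(sin δ₁₃ · sin(θ₁₃ − θ₁₂)) = 6371·arcsin(0.08758·sin(-262.665°)) = 554.134 km
|dₓₜ| = 554.134 km

554.1 km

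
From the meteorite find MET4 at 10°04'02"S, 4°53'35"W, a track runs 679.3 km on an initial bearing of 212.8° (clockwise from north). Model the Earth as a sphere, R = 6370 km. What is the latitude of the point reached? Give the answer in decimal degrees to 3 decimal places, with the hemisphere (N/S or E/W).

MET4: φ = -10.06722°, λ = -4.89306°
δ = d/R = 679.3/6370 = 0.106641 rad
φ₂ = arcsin(sin φ₁ cos δ + cos φ₁ sin δ cos θ)
   = arcsin(-0.17480·0.99432 + 0.98460·0.10644·-0.84057) = -15.18293°
λ₂ = λ₁ + atan2(sin θ sin δ cos φ₁, cos δ − sin φ₁ sin φ₂) = -8.31817°

15.183°S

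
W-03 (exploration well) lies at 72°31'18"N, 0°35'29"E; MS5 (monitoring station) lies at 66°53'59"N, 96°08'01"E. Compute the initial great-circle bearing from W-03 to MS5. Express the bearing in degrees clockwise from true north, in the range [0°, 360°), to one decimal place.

W-03: φ = +72.52167°, λ = +0.59139°
MS5: φ = +66.89972°, λ = +96.13361°
Δλ = 95.5422°
y = sin Δλ · cos φ₂ = 0.390507
x = cos φ₁ sin φ₂ − sin φ₁ cos φ₂ cos Δλ = 0.312406
θ = atan2(y, x) = 51.3402° → 51.3402° (mod 360°)

51.3°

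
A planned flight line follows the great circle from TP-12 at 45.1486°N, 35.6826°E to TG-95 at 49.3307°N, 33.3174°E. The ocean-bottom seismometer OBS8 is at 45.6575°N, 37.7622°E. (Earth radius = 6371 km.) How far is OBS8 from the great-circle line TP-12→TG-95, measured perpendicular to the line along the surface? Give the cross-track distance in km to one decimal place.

171.9 km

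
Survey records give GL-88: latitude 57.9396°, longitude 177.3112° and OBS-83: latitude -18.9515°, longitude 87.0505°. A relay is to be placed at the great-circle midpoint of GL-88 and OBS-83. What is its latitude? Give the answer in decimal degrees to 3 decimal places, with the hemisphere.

25.776°N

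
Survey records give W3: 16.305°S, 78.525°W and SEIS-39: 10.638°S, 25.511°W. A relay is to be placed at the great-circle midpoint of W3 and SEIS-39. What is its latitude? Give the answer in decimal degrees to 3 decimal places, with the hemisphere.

14.986°S

Bx = cos φ₂ cos Δλ = 0.591280,  By = cos φ₂ sin Δλ = 0.785054
φₘ = atan2(sin φ₁ + sin φ₂, √((cos φ₁ + Bx)² + By²)) = -14.98603°
λₘ = λ₁ + atan2(By, cos φ₁ + Bx) = -51.67920°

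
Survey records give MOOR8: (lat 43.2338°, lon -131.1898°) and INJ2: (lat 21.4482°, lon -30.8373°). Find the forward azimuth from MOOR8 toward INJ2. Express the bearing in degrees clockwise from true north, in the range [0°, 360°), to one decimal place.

67.4°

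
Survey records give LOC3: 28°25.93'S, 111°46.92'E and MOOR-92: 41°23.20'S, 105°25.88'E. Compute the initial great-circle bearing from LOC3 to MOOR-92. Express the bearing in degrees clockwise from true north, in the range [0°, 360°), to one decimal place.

200.1°

LOC3: φ = -28.43217°, λ = +111.78200°
MOOR-92: φ = -41.38667°, λ = +105.43133°
Δλ = -6.3507°
y = sin Δλ · cos φ₂ = -0.082989
x = cos φ₁ sin φ₂ − sin φ₁ cos φ₂ cos Δλ = -0.226369
θ = atan2(y, x) = -159.8666° → 200.1334° (mod 360°)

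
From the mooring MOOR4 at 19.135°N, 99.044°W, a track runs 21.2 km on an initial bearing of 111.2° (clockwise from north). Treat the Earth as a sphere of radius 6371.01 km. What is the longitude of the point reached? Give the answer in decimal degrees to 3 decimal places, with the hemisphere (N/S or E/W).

98.856°W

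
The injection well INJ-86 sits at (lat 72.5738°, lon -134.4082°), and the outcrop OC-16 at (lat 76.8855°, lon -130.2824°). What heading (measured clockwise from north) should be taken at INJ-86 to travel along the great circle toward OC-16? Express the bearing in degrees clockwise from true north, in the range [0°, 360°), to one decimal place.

Δλ = 4.1258°
y = sin Δλ · cos φ₂ = 0.016325
x = cos φ₁ sin φ₂ − sin φ₁ cos φ₂ cos Δλ = 0.075743
θ = atan2(y, x) = 12.1626° → 12.1626° (mod 360°)

12.2°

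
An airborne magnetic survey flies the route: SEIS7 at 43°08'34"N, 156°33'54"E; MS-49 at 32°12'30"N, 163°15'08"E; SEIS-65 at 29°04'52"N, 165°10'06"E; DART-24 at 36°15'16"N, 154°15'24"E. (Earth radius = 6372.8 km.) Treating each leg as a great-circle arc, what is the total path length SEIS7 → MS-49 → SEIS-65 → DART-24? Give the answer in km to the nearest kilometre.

SEIS7: φ = +43.14278°, λ = +156.56500°
MS-49: φ = +32.20833°, λ = +163.25222°
SEIS-65: φ = +29.08111°, λ = +165.16833°
DART-24: φ = +36.25444°, λ = +154.25667°
SEIS7→MS-49: c = 0.211845 rad, d = 1350.04 km
MS-49→SEIS-65: c = 0.061696 rad, d = 393.18 km
SEIS-65→DART-24: c = 0.203172 rad, d = 1294.78 km
Total = 1350.04 + 393.18 + 1294.78 = 3038.00 km

3038 km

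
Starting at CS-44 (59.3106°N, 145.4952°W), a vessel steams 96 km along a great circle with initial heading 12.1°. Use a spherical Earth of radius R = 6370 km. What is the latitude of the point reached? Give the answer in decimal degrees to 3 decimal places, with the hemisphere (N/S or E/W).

60.154°N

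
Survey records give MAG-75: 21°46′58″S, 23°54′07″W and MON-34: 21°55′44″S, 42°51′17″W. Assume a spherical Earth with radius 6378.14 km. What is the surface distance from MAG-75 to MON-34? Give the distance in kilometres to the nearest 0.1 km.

1957.0 km

MAG-75: φ = -21.78278°, λ = -23.90194°
MON-34: φ = -21.92889°, λ = -42.85472°
Δφ = -0.1461°,  Δλ = -18.9528°
a = sin²(Δφ/2) + cos φ₁ cos φ₂ sin²(Δλ/2) = 0.023352
c = 2·arcsin(√a) = 0.306827 rad = 17.5799°
d = R·c = 6378.14 × 0.306827 = 1957.0 km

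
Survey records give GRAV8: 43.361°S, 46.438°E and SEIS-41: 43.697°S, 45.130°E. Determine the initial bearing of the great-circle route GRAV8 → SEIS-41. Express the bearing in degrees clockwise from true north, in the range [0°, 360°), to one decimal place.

250.0°

Δλ = -1.3080°
y = sin Δλ · cos φ₂ = -0.016504
x = cos φ₁ sin φ₂ − sin φ₁ cos φ₂ cos Δλ = -0.005994
θ = atan2(y, x) = -109.9591° → 250.0409° (mod 360°)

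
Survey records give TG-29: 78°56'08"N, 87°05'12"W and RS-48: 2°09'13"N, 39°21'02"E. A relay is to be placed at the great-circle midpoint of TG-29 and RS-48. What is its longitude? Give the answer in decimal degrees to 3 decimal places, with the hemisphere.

TG-29: φ = +78.93556°, λ = -87.08667°
RS-48: φ = +2.15361°, λ = +39.35056°
Bx = cos φ₂ cos Δλ = -0.593522,  By = cos φ₂ sin Δλ = 0.803940
φₘ = atan2(sin φ₁ + sin φ₂, √((cos φ₁ + Bx)² + By²)) = 48.59020°
λₘ = λ₁ + atan2(By, cos φ₁ + Bx) = 29.45781°

29.458°E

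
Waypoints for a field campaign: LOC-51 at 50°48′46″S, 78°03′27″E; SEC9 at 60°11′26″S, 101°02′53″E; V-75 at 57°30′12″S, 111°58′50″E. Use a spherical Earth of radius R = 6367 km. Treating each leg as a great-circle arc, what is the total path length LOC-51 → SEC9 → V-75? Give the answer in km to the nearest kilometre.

2463 km

LOC-51: φ = -50.81278°, λ = +78.05750°
SEC9: φ = -60.19056°, λ = +101.04806°
V-75: φ = -57.50333°, λ = +111.98056°
LOC-51→SEC9: c = 0.277710 rad, d = 1768.18 km
SEC9→V-75: c = 0.109111 rad, d = 694.71 km
Total = 1768.18 + 694.71 = 2462.89 km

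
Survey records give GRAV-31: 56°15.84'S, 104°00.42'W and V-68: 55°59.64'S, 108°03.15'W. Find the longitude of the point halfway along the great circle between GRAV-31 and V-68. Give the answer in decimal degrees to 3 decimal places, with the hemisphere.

106.037°W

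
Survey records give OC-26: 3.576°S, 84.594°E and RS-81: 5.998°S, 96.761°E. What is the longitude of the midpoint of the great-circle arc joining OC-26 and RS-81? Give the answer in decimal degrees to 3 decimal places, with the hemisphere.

90.667°E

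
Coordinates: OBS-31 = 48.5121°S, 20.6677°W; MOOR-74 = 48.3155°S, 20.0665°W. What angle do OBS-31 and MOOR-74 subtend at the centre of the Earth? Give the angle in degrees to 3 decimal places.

0.445°

Δφ = 0.1966°,  Δλ = 0.6012°
a = sin²(Δφ/2) + cos φ₁ cos φ₂ sin²(Δλ/2) = 0.000015
c = 2·arcsin(√a) = 0.007764 rad = 0.4448°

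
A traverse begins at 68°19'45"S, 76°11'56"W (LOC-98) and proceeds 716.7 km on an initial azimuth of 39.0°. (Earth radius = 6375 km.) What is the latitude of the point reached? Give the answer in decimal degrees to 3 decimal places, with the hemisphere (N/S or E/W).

63.032°S

LOC-98: φ = -68.32917°, λ = -76.19889°
δ = d/R = 716.7/6375 = 0.112424 rad
φ₂ = arcsin(sin φ₁ cos δ + cos φ₁ sin δ cos θ)
   = arcsin(-0.92932·0.99369 + 0.36927·0.11219·0.77715) = -63.03184°
λ₂ = λ₁ + atan2(sin θ sin δ cos φ₁, cos δ − sin φ₁ sin φ₂) = -67.24248°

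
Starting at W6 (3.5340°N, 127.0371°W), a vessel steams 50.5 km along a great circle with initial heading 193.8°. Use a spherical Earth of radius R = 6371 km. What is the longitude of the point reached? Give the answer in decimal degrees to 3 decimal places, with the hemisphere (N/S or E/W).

127.146°W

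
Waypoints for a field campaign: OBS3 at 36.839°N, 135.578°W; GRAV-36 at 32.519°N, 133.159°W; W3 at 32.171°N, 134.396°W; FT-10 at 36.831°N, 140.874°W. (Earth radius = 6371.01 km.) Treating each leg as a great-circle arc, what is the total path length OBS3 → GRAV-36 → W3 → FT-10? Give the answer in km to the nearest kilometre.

OBS3→GRAV-36: c = 0.082999 rad, d = 528.79 km
GRAV-36→W3: c = 0.019224 rad, d = 122.48 km
W3→FT-10: c = 0.123622 rad, d = 787.59 km
Total = 528.79 + 122.48 + 787.59 = 1438.86 km

1439 km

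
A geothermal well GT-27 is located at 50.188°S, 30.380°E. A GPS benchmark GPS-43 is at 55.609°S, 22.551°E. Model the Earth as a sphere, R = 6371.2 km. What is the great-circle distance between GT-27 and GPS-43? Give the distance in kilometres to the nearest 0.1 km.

Δφ = -5.4210°,  Δλ = -7.8290°
a = sin²(Δφ/2) + cos φ₁ cos φ₂ sin²(Δλ/2) = 0.003922
c = 2·arcsin(√a) = 0.125330 rad = 7.1809°
d = R·c = 6371.2 × 0.125330 = 798.5 km

798.5 km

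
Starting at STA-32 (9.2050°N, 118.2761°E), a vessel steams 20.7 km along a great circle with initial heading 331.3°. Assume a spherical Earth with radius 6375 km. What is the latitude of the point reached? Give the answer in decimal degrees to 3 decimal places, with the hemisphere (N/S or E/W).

9.368°N

δ = d/R = 20.7/6375 = 0.003247 rad
φ₂ = arcsin(sin φ₁ cos δ + cos φ₁ sin δ cos θ)
   = arcsin(0.15997·0.99999 + 0.98712·0.00325·0.87715) = 9.36818°
λ₂ = λ₁ + atan2(sin θ sin δ cos φ₁, cos δ − sin φ₁ sin φ₂) = 118.18555°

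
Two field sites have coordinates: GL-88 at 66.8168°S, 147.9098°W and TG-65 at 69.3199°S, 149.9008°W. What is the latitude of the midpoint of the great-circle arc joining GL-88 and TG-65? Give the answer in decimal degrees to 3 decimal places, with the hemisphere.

Bx = cos φ₂ cos Δλ = 0.352937,  By = cos φ₂ sin Δλ = -0.012269
φₘ = atan2(sin φ₁ + sin φ₂, √((cos φ₁ + Bx)² + By²)) = -68.07134°
λₘ = λ₁ + atan2(By, cos φ₁ + Bx) = -148.85128°

68.071°S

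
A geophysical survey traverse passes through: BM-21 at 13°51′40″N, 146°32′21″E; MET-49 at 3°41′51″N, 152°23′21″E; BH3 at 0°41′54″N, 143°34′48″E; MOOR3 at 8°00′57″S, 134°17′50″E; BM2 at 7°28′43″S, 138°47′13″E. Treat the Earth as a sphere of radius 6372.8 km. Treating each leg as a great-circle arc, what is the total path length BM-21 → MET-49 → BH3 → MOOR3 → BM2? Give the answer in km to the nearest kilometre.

BM-21: φ = +13.86111°, λ = +146.53917°
MET-49: φ = +3.69750°, λ = +152.38917°
BH3: φ = +0.69833°, λ = +143.58000°
MOOR3: φ = -8.01583°, λ = +134.29722°
BM2: φ = -7.47861°, λ = +138.78694°
BM-21→MET-49: c = 0.204009 rad, d = 1300.11 km
MET-49→BH3: c = 0.162291 rad, d = 1034.25 km
BH3→MOOR3: c = 0.221861 rad, d = 1413.88 km
MOOR3→BM2: c = 0.078209 rad, d = 498.41 km
Total = 1300.11 + 1034.25 + 1413.88 + 498.41 = 4246.65 km

4247 km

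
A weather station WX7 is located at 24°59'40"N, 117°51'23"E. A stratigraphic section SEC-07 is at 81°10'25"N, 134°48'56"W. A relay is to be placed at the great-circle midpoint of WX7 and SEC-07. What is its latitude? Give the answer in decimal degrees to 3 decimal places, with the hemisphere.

58.248°N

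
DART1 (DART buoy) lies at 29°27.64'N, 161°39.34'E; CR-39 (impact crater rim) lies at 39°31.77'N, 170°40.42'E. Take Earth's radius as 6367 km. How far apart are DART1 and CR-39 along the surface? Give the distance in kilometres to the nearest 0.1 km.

DART1: φ = +29.46067°, λ = +161.65567°
CR-39: φ = +39.52950°, λ = +170.67367°
Δφ = 10.0688°,  Δλ = 9.0180°
a = sin²(Δφ/2) + cos φ₁ cos φ₂ sin²(Δλ/2) = 0.011851
c = 2·arcsin(√a) = 0.218160 rad = 12.4996°
d = R·c = 6367 × 0.218160 = 1389.0 km

1389.0 km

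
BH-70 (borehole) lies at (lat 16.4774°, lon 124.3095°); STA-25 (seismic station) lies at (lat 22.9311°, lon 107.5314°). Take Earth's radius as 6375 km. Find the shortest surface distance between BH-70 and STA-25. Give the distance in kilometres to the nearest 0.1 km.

1896.7 km

Δφ = 6.4537°,  Δλ = -16.7781°
a = sin²(Δφ/2) + cos φ₁ cos φ₂ sin²(Δλ/2) = 0.021966
c = 2·arcsin(√a) = 0.297517 rad = 17.0465°
d = R·c = 6375 × 0.297517 = 1896.7 km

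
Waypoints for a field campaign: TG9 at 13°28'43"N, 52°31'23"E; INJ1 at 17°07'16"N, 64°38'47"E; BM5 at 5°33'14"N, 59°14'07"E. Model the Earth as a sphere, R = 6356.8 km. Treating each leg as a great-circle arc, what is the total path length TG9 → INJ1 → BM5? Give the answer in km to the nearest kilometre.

TG9: φ = +13.47861°, λ = +52.52306°
INJ1: φ = +17.12111°, λ = +64.64639°
BM5: φ = +5.55389°, λ = +59.23528°
TG9→INJ1: c = 0.213699 rad, d = 1358.44 km
INJ1→BM5: c = 0.222035 rad, d = 1411.43 km
Total = 1358.44 + 1411.43 = 2769.88 km

2770 km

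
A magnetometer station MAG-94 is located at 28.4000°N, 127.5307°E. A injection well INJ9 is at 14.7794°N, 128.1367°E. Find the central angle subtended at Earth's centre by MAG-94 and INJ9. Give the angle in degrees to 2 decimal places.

13.63°

Δφ = -13.6206°,  Δλ = 0.6060°
a = sin²(Δφ/2) + cos φ₁ cos φ₂ sin²(Δλ/2) = 0.014086
c = 2·arcsin(√a) = 0.237926 rad = 13.6322°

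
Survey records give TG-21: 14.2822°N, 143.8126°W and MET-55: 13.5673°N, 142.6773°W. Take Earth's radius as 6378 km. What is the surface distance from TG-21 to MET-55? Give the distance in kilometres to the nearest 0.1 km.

146.2 km

Δφ = -0.7149°,  Δλ = 1.1353°
a = sin²(Δφ/2) + cos φ₁ cos φ₂ sin²(Δλ/2) = 0.000131
c = 2·arcsin(√a) = 0.022925 rad = 1.3135°
d = R·c = 6378 × 0.022925 = 146.2 km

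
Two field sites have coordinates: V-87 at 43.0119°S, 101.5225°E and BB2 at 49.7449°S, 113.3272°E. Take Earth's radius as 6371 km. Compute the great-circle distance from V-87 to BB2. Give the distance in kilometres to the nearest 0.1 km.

Δφ = -6.7330°,  Δλ = 11.8047°
a = sin²(Δφ/2) + cos φ₁ cos φ₂ sin²(Δλ/2) = 0.008445
c = 2·arcsin(√a) = 0.184052 rad = 10.5454°
d = R·c = 6371 × 0.184052 = 1172.6 km

1172.6 km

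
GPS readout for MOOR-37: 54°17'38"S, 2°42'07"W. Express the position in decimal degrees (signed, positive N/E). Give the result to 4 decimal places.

lat: 54.2939° S → -54.2939°
lon: 2.7019° W → -2.7019°

-54.2939°, -2.7019°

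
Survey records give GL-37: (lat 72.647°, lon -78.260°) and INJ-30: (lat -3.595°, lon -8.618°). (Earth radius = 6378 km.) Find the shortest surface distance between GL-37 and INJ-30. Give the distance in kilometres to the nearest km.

9740 km

Δφ = -76.2420°,  Δλ = 69.6420°
a = sin²(Δφ/2) + cos φ₁ cos φ₂ sin²(Δλ/2) = 0.478147
c = 2·arcsin(√a) = 1.527077 rad = 87.4950°
d = R·c = 6378 × 1.527077 = 9739.7 km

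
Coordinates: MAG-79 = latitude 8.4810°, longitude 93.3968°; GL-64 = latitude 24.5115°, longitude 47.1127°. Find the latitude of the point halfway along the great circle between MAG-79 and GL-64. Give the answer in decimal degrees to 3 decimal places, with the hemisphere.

Bx = cos φ₂ cos Δλ = 0.628801,  By = cos φ₂ sin Δλ = -0.657637
φₘ = atan2(sin φ₁ + sin φ₂, √((cos φ₁ + Bx)² + By²)) = 17.84887°
λₘ = λ₁ + atan2(By, cos φ₁ + Bx) = 71.27582°

17.849°N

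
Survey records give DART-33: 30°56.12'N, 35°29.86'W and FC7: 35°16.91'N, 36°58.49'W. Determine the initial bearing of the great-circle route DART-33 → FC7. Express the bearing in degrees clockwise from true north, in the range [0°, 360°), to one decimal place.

DART-33: φ = +30.93533°, λ = -35.49767°
FC7: φ = +35.28183°, λ = -36.97483°
Δλ = -1.4772°
y = sin Δλ · cos φ₂ = -0.021044
x = cos φ₁ sin φ₂ − sin φ₁ cos φ₂ cos Δλ = 0.075927
θ = atan2(y, x) = -15.4909° → 344.5091° (mod 360°)

344.5°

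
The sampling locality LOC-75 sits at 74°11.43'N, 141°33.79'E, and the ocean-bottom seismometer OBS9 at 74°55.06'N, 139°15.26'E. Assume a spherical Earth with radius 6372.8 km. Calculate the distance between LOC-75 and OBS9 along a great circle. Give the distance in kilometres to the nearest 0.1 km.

105.9 km

LOC-75: φ = +74.19050°, λ = +141.56317°
OBS9: φ = +74.91767°, λ = +139.25433°
Δφ = 0.7272°,  Δλ = -2.3088°
a = sin²(Δφ/2) + cos φ₁ cos φ₂ sin²(Δλ/2) = 0.000069
c = 2·arcsin(√a) = 0.016619 rad = 0.9522°
d = R·c = 6372.8 × 0.016619 = 105.9 km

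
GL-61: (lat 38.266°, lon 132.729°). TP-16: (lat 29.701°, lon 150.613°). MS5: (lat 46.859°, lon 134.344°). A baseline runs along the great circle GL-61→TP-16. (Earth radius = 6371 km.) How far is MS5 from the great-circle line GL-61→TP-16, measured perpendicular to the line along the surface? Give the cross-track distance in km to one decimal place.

δ₁₃ = central angle GL-61→MS5 = 0.151397 rad  (haversine)
θ₁₃ = bearing GL-61→MS5 = 7.341°,  θ₁₂ = bearing GL-61→TP-16 = 114.744°
dₓₜ = R·arcsin(sin δ₁₃ · sin(θ₁₃ − θ₁₂)) = 6371·arcsin(0.15082·sin(-107.403°)) = -920.081 km
|dₓₜ| = 920.081 km

920.1 km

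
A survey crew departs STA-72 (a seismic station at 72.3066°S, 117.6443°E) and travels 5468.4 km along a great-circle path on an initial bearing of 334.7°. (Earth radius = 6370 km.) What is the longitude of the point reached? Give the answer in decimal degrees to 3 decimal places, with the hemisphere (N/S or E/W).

96.823°E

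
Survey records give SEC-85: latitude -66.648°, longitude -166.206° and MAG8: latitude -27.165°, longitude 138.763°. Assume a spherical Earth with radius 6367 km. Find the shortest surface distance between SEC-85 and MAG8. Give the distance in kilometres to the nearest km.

Δφ = 39.4830°,  Δλ = -55.0310°
a = sin²(Δφ/2) + cos φ₁ cos φ₂ sin²(Δλ/2) = 0.189362
c = 2·arcsin(√a) = 0.900426 rad = 51.5906°
d = R·c = 6367 × 0.900426 = 5733.0 km

5733 km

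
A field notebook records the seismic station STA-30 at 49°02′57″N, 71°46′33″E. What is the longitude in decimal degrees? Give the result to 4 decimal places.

71.7758°E

71° + 46′/60 + 33″/3600 = 71 + 0.76667 + 0.00917 = 71.7758°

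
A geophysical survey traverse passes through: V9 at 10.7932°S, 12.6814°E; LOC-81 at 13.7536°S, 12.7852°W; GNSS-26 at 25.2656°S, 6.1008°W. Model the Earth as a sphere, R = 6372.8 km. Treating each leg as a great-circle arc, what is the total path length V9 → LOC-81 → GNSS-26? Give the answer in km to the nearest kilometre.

V9→LOC-81: c = 0.437161 rad, d = 2785.94 km
LOC-81→GNSS-26: c = 0.228921 rad, d = 1458.87 km
Total = 2785.94 + 1458.87 = 4244.81 km

4245 km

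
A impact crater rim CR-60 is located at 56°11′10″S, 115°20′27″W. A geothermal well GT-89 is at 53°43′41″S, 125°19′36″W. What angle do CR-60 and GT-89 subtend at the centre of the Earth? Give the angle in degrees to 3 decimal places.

CR-60: φ = -56.18611°, λ = -115.34083°
GT-89: φ = -53.72806°, λ = -125.32667°
Δφ = 2.4581°,  Δλ = -9.9858°
a = sin²(Δφ/2) + cos φ₁ cos φ₂ sin²(Δλ/2) = 0.002954
c = 2·arcsin(√a) = 0.108753 rad = 6.2311°

6.231°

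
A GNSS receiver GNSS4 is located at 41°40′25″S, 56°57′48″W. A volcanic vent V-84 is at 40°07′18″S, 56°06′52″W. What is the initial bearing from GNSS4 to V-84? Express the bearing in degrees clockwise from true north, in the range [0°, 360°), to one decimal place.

22.7°

GNSS4: φ = -41.67361°, λ = -56.96333°
V-84: φ = -40.12167°, λ = -56.11444°
Δλ = 0.8489°
y = sin Δλ · cos φ₂ = 0.011329
x = cos φ₁ sin φ₂ − sin φ₁ cos φ₂ cos Δλ = 0.027027
θ = atan2(y, x) = 22.7418° → 22.7418° (mod 360°)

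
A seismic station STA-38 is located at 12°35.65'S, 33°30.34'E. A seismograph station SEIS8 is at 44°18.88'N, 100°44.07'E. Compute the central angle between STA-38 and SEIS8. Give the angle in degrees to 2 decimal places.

STA-38: φ = -12.59417°, λ = +33.50567°
SEIS8: φ = +44.31467°, λ = +100.73450°
Δφ = 56.9088°,  Δλ = 67.2288°
a = sin²(Δφ/2) + cos φ₁ cos φ₂ sin²(Δλ/2) = 0.441024
c = 2·arcsin(√a) = 1.452569 rad = 83.2261°

83.23°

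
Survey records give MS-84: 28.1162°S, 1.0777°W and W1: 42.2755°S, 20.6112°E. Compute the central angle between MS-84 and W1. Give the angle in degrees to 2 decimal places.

Δφ = -14.1593°,  Δλ = 21.6889°
a = sin²(Δφ/2) + cos φ₁ cos φ₂ sin²(Δλ/2) = 0.038291
c = 2·arcsin(√a) = 0.393904 rad = 22.5690°

22.57°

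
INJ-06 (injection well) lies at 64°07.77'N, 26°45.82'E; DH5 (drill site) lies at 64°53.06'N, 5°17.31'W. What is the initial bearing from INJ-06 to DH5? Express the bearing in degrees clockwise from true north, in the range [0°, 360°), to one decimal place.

287.6°

INJ-06: φ = +64.12950°, λ = +26.76367°
DH5: φ = +64.88433°, λ = -5.28850°
Δλ = -32.0522°
y = sin Δλ · cos φ₂ = -0.225250
x = cos φ₁ sin φ₂ − sin φ₁ cos φ₂ cos Δλ = 0.071390
θ = atan2(y, x) = -72.4146° → 287.5854° (mod 360°)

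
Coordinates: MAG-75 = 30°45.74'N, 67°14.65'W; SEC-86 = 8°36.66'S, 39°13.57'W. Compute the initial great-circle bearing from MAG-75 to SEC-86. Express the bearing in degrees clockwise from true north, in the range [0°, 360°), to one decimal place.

MAG-75: φ = +30.76233°, λ = -67.24417°
SEC-86: φ = -8.61100°, λ = -39.22617°
Δλ = 28.0180°
y = sin Δλ · cos φ₂ = 0.464454
x = cos φ₁ sin φ₂ − sin φ₁ cos φ₂ cos Δλ = -0.575101
θ = atan2(y, x) = 141.0755° → 141.0755° (mod 360°)

141.1°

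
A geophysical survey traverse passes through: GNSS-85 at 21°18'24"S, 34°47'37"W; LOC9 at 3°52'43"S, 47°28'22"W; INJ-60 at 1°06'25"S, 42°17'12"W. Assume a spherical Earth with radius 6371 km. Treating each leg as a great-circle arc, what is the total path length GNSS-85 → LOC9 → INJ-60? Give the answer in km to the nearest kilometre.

GNSS-85: φ = -21.30667°, λ = -34.79361°
LOC9: φ = -3.87861°, λ = -47.47278°
INJ-60: φ = -1.10694°, λ = -42.28667°
GNSS-85→LOC9: c = 0.372482 rad, d = 2373.08 km
LOC9→INJ-60: c = 0.102547 rad, d = 653.33 km
Total = 2373.08 + 653.33 = 3026.41 km

3026 km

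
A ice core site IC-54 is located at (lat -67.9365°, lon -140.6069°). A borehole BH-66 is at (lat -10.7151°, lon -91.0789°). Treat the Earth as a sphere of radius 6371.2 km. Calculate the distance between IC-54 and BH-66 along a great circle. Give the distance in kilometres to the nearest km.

7303 km

Δφ = 57.2214°,  Δλ = 49.5280°
a = sin²(Δφ/2) + cos φ₁ cos φ₂ sin²(Δλ/2) = 0.294063
c = 2·arcsin(√a) = 1.146287 rad = 65.6774°
d = R·c = 6371.2 × 1.146287 = 7303.2 km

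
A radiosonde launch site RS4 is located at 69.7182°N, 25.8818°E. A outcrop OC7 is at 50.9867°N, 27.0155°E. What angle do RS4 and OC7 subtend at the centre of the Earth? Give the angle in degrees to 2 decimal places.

18.74°

Δφ = -18.7315°,  Δλ = 1.1337°
a = sin²(Δφ/2) + cos φ₁ cos φ₂ sin²(Δλ/2) = 0.026504
c = 2·arcsin(√a) = 0.327059 rad = 18.7391°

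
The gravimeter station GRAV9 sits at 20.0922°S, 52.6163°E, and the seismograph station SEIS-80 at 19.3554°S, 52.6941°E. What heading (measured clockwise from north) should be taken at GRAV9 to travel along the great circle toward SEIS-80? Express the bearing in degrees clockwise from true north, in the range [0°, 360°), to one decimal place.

5.7°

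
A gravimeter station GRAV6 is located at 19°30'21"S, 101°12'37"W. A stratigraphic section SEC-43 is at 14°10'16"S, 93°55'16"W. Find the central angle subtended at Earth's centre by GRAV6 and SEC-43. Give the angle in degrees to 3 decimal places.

8.780°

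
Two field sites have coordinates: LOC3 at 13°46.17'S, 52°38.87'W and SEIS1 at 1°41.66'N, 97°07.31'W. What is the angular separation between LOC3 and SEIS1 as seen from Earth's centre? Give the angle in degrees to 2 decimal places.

LOC3: φ = -13.76950°, λ = -52.64783°
SEIS1: φ = +1.69433°, λ = -97.12183°
Δφ = 15.4638°,  Δλ = -44.4740°
a = sin²(Δφ/2) + cos φ₁ cos φ₂ sin²(Δλ/2) = 0.157140
c = 2·arcsin(√a) = 0.815203 rad = 46.7077°

46.71°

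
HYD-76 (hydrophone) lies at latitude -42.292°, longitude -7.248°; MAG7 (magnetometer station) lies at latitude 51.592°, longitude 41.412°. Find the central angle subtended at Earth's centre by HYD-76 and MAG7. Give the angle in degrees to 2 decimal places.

Δφ = 93.8840°,  Δλ = 48.6600°
a = sin²(Δφ/2) + cos φ₁ cos φ₂ sin²(Δλ/2) = 0.611873
c = 2·arcsin(√a) = 1.796452 rad = 102.9291°

102.93°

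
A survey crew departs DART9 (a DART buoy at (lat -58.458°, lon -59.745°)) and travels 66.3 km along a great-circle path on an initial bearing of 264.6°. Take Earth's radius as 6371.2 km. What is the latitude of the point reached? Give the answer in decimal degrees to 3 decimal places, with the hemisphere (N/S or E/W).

58.509°S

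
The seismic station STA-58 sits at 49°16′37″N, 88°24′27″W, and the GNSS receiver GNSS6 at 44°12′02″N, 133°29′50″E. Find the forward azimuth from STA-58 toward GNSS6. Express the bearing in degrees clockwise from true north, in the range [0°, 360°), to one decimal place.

330.9°

STA-58: φ = +49.27694°, λ = -88.40750°
GNSS6: φ = +44.20056°, λ = +133.49722°
Δλ = -138.0953°
y = sin Δλ · cos φ₂ = -0.478816
x = cos φ₁ sin φ₂ − sin φ₁ cos φ₂ cos Δλ = 0.859208
θ = atan2(y, x) = -29.1299° → 330.8701° (mod 360°)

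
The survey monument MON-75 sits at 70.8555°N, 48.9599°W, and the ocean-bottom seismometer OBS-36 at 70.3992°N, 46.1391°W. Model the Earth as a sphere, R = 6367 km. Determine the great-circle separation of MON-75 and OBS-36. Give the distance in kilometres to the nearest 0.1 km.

Δφ = -0.4563°,  Δλ = 2.8208°
a = sin²(Δφ/2) + cos φ₁ cos φ₂ sin²(Δλ/2) = 0.000083
c = 2·arcsin(√a) = 0.018167 rad = 1.0409°
d = R·c = 6367 × 0.018167 = 115.7 km

115.7 km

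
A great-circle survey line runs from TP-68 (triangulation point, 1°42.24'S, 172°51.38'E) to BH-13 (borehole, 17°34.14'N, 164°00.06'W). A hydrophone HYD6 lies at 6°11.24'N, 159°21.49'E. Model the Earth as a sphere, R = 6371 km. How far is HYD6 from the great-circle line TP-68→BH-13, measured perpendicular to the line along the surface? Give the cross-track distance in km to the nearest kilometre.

TP-68: φ = -1.70400°, λ = +172.85633°
BH-13: φ = +17.56900°, λ = -164.00100°
HYD6: φ = +6.18733°, λ = +159.35817°
δ₁₃ = central angle TP-68→HYD6 = 0.272576 rad  (haversine)
θ₁₃ = bearing TP-68→HYD6 = 300.461°,  θ₁₂ = bearing TP-68→BH-13 = 48.820°
dₓₜ = R·arcsin(sin δ₁₃ · sin(θ₁₃ − θ₁₂)) = 6371·arcsin(0.26921·sin(251.641°)) = -1646.115 km
|dₓₜ| = 1646.115 km

1646 km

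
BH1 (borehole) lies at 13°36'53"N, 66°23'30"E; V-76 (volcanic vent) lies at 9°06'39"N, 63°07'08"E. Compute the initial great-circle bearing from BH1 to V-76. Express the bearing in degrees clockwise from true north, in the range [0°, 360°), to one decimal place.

BH1: φ = +13.61472°, λ = +66.39167°
V-76: φ = +9.11083°, λ = +63.11889°
Δλ = -3.2728°
y = sin Δλ · cos φ₂ = -0.056369
x = cos φ₁ sin φ₂ − sin φ₁ cos φ₂ cos Δλ = -0.078148
θ = atan2(y, x) = -144.1964° → 215.8036° (mod 360°)

215.8°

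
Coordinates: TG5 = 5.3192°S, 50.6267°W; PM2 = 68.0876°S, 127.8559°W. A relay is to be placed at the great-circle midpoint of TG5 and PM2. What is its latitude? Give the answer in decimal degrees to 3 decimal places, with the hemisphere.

41.884°S

Bx = cos φ₂ cos Δλ = 0.082494,  By = cos φ₂ sin Δλ = -0.363957
φₘ = atan2(sin φ₁ + sin φ₂, √((cos φ₁ + Bx)² + By²)) = -41.88400°
λₘ = λ₁ + atan2(By, cos φ₁ + Bx) = -69.27950°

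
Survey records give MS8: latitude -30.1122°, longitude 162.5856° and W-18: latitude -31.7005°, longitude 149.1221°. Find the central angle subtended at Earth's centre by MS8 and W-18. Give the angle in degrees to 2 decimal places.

11.65°

Δφ = -1.5883°,  Δλ = -13.4635°
a = sin²(Δφ/2) + cos φ₁ cos φ₂ sin²(Δλ/2) = 0.010305
c = 2·arcsin(√a) = 0.203379 rad = 11.6527°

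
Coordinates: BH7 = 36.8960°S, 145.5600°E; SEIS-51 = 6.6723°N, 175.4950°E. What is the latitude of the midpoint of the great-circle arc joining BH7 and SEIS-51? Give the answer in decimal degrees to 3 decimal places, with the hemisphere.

Bx = cos φ₂ cos Δλ = 0.860723,  By = cos φ₂ sin Δλ = 0.495637
φₘ = atan2(sin φ₁ + sin φ₂, √((cos φ₁ + Bx)² + By²)) = -15.61089°
λₘ = λ₁ + atan2(By, cos φ₁ + Bx) = 162.18015°

15.611°S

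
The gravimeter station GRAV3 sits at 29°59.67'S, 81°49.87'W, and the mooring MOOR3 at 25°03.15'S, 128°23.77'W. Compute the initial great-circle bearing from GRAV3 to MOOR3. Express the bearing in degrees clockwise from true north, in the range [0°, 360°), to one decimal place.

265.2°

GRAV3: φ = -29.99450°, λ = -81.83117°
MOOR3: φ = -25.05250°, λ = -128.39617°
Δλ = -46.5650°
y = sin Δλ · cos φ₂ = -0.657838
x = cos φ₁ sin φ₂ − sin φ₁ cos φ₂ cos Δλ = -0.055365
θ = atan2(y, x) = -94.8108° → 265.1892° (mod 360°)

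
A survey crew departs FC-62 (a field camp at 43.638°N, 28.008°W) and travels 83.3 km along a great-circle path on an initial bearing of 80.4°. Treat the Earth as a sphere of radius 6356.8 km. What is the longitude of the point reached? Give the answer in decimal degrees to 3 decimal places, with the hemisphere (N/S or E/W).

δ = d/R = 83.3/6356.8 = 0.013104 rad
φ₂ = arcsin(sin φ₁ cos δ + cos φ₁ sin δ cos θ)
   = arcsin(0.69010·0.99991 + 0.72371·0.01310·0.16677) = 43.75864°
λ₂ = λ₁ + atan2(sin θ sin δ cos φ₁, cos δ − sin φ₁ sin φ₂) = -26.98301°

26.983°W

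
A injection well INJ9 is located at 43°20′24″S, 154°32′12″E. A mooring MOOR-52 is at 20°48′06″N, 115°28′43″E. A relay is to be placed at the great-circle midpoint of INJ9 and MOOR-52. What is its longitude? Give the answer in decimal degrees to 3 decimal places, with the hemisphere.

INJ9: φ = -43.34000°, λ = +154.53667°
MOOR-52: φ = +20.80167°, λ = +115.47861°
Bx = cos φ₂ cos Δλ = 0.725891,  By = cos φ₂ sin Δλ = -0.589034
φₘ = atan2(sin φ₁ + sin φ₂, √((cos φ₁ + Bx)² + By²)) = -11.92648°
λₘ = λ₁ + atan2(By, cos φ₁ + Bx) = 132.47198°

132.472°E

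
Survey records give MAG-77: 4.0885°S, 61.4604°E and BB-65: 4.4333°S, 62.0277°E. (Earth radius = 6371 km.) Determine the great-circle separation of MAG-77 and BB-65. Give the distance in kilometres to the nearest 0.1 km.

Δφ = -0.3448°,  Δλ = 0.5673°
a = sin²(Δφ/2) + cos φ₁ cos φ₂ sin²(Δλ/2) = 0.000033
c = 2·arcsin(√a) = 0.011563 rad = 0.6625°
d = R·c = 6371 × 0.011563 = 73.7 km

73.7 km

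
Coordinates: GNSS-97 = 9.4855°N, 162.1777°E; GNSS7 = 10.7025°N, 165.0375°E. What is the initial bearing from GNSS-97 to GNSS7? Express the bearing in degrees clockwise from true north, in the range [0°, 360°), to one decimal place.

Δλ = 2.8598°
y = sin Δλ · cos φ₂ = 0.049024
x = cos φ₁ sin φ₂ − sin φ₁ cos φ₂ cos Δλ = 0.021441
θ = atan2(y, x) = 66.3779° → 66.3779° (mod 360°)

66.4°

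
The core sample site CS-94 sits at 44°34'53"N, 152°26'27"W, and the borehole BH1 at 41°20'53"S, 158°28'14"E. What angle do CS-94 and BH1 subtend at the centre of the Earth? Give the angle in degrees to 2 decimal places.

96.52°

CS-94: φ = +44.58139°, λ = -152.44083°
BH1: φ = -41.34806°, λ = +158.47056°
Δφ = -85.9294°,  Δλ = -49.0886°
a = sin²(Δφ/2) + cos φ₁ cos φ₂ sin²(Δλ/2) = 0.556772
c = 2·arcsin(√a) = 1.684585 rad = 96.5196°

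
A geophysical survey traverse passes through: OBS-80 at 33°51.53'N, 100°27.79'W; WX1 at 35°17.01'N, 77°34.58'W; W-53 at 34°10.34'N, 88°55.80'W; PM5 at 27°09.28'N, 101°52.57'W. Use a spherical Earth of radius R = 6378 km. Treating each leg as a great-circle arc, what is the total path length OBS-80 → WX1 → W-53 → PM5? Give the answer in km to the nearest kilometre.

OBS-80: φ = +33.85883°, λ = -100.46317°
WX1: φ = +35.28350°, λ = -77.57633°
W-53: φ = +34.17233°, λ = -88.93000°
PM5: φ = +27.15467°, λ = -101.87617°
OBS-80→WX1: c = 0.329125 rad, d = 2099.16 km
WX1→W-53: c = 0.163919 rad, d = 1045.47 km
W-53→PM5: c = 0.229430 rad, d = 1463.31 km
Total = 2099.16 + 1045.47 + 1463.31 = 4607.94 km

4608 km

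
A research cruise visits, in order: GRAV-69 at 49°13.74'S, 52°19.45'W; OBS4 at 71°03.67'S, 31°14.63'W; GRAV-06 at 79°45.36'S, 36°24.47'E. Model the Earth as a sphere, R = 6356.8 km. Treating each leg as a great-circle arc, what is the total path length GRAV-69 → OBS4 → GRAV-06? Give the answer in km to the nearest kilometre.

4616 km

GRAV-69: φ = -49.22900°, λ = -52.32417°
OBS4: φ = -71.06117°, λ = -31.24383°
GRAV-06: φ = -79.75600°, λ = +36.40783°
GRAV-69→OBS4: c = 0.417531 rad, d = 2654.16 km
OBS4→GRAV-06: c = 0.308681 rad, d = 1962.23 km
Total = 2654.16 + 1962.23 = 4616.39 km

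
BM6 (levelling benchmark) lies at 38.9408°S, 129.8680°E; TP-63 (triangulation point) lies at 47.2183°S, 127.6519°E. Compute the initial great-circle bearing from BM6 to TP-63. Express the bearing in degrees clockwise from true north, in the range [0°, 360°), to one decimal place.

Δλ = -2.2161°
y = sin Δλ · cos φ₂ = -0.026264
x = cos φ₁ sin φ₂ − sin φ₁ cos φ₂ cos Δλ = -0.144287
θ = atan2(y, x) = -169.6836° → 190.3164° (mod 360°)

190.3°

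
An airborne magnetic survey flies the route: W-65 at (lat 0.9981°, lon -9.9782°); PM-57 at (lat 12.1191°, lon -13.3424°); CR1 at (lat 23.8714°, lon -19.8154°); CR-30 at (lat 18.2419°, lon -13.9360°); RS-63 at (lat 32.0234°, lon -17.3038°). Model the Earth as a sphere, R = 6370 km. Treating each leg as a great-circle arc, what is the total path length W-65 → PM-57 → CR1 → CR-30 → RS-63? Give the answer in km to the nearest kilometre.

W-65→PM-57: c = 0.202646 rad, d = 1290.86 km
PM-57→CR1: c = 0.231438 rad, d = 1474.26 km
CR1→CR-30: c = 0.137159 rad, d = 873.70 km
CR-30→RS-63: c = 0.246302 rad, d = 1568.95 km
Total = 1290.86 + 1474.26 + 873.70 + 1568.95 = 5207.76 km

5208 km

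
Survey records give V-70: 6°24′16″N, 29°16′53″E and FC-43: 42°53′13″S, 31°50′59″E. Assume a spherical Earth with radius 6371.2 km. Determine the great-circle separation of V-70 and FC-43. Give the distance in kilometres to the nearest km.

5487 km

V-70: φ = +6.40444°, λ = +29.28139°
FC-43: φ = -42.88694°, λ = +31.84972°
Δφ = -49.2914°,  Δλ = 2.5683°
a = sin²(Δφ/2) + cos φ₁ cos φ₂ sin²(Δλ/2) = 0.174260
c = 2·arcsin(√a) = 0.861262 rad = 49.3466°
d = R·c = 6371.2 × 0.861262 = 5487.3 km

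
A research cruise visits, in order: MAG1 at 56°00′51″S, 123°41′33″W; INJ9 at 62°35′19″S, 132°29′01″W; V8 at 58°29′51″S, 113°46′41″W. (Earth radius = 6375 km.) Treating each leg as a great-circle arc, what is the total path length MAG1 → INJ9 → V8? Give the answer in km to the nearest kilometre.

MAG1: φ = -56.01417°, λ = -123.69250°
INJ9: φ = -62.58861°, λ = -132.48361°
V8: φ = -58.49750°, λ = -113.77806°
MAG1→INJ9: c = 0.138670 rad, d = 884.02 km
INJ9→V8: c = 0.174893 rad, d = 1114.94 km
Total = 884.02 + 1114.94 = 1998.97 km

1999 km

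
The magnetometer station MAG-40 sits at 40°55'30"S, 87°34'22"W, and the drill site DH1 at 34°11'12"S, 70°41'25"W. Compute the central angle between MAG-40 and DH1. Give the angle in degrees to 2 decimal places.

MAG-40: φ = -40.92500°, λ = -87.57278°
DH1: φ = -34.18667°, λ = -70.69028°
Δφ = 6.7383°,  Δλ = 16.8825°
a = sin²(Δφ/2) + cos φ₁ cos φ₂ sin²(Δλ/2) = 0.016922
c = 2·arcsin(√a) = 0.260910 rad = 14.9490°

14.95°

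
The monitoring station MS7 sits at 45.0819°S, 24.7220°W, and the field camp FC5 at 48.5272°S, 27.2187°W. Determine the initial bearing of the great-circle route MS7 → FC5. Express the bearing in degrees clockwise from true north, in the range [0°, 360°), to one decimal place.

Δλ = -2.4967°
y = sin Δλ · cos φ₂ = -0.028849
x = cos φ₁ sin φ₂ − sin φ₁ cos φ₂ cos Δλ = -0.060541
θ = atan2(y, x) = -154.5208° → 205.4792° (mod 360°)

205.5°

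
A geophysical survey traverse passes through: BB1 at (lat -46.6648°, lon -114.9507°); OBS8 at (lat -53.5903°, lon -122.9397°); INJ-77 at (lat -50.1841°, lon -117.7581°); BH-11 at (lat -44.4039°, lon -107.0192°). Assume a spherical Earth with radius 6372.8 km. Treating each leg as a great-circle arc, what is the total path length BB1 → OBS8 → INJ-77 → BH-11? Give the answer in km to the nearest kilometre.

BB1→OBS8: c = 0.150138 rad, d = 956.80 km
OBS8→INJ-77: c = 0.081506 rad, d = 519.42 km
INJ-77→BH-11: c = 0.162018 rad, d = 1032.51 km
Total = 956.80 + 519.42 + 1032.51 = 2508.72 km

2509 km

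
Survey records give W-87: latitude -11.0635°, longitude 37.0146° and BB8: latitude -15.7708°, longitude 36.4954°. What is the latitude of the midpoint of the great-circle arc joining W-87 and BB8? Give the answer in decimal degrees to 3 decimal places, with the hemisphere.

13.417°S

Bx = cos φ₂ cos Δλ = 0.962317,  By = cos φ₂ sin Δλ = -0.008721
φₘ = atan2(sin φ₁ + sin φ₂, √((cos φ₁ + Bx)² + By²)) = -13.41728°
λₘ = λ₁ + atan2(By, cos φ₁ + Bx) = 36.75755°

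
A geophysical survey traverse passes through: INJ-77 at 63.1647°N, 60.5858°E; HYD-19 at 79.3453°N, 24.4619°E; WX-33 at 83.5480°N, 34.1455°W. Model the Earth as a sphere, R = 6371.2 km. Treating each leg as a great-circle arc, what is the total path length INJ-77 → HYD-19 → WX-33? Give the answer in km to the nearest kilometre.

3150 km

INJ-77→HYD-19: c = 0.335209 rad, d = 2135.68 km
HYD-19→WX-33: c = 0.159183 rad, d = 1014.19 km
Total = 2135.68 + 1014.19 = 3149.87 km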